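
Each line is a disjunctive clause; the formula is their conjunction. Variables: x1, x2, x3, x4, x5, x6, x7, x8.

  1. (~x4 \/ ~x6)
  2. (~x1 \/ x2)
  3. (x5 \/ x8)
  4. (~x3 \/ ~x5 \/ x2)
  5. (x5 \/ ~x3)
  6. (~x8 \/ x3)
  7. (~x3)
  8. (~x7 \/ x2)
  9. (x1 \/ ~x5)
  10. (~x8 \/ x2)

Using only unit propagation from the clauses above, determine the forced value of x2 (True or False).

Unit clause (~x3) sets x3 = False.
(~x8 \/ x3) with x3 = False leaves only ~x8, so x8 = False.
(x8 \/ x5): since x8 = False, the clause reduces to (x5). x5 = True.
(x1 \/ ~x5) with x5 = True leaves only x1, so x1 = True.
(x2 \/ ~x1) with x1 = True leaves only x2, so x2 = True.

True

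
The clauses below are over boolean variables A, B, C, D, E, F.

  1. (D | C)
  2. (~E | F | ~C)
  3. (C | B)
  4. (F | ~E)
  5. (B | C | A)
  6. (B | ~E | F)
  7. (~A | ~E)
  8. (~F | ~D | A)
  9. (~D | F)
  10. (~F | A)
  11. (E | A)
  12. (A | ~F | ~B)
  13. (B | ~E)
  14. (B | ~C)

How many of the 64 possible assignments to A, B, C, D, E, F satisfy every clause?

4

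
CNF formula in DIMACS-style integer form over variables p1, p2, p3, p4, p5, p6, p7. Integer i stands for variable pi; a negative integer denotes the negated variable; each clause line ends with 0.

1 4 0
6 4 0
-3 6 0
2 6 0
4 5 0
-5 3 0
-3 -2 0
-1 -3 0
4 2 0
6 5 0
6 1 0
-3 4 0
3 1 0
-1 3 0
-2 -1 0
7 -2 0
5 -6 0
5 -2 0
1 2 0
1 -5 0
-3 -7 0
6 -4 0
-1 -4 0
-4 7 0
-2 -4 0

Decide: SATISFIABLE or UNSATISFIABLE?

UNSATISFIABLE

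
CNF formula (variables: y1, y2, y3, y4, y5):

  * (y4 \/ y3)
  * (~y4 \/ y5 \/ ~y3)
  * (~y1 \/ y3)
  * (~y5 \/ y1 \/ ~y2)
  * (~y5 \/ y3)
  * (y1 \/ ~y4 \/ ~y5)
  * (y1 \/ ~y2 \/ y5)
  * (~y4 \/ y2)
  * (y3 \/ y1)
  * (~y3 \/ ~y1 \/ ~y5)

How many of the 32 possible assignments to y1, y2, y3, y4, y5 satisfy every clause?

4

The models are:
  y1=0 y2=0 y3=1 y4=0 y5=0
  y1=0 y2=0 y3=1 y4=0 y5=1
  y1=1 y2=0 y3=1 y4=0 y5=0
  y1=1 y2=1 y3=1 y4=0 y5=0
That's 4 in total.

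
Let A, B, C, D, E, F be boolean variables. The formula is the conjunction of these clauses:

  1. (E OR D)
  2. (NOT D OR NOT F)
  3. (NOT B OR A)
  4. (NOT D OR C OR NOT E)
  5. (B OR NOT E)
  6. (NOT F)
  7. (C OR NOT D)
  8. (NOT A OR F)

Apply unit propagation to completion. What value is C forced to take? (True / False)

Unit clause (NOT F) sets F = False.
(NOT A OR F): since F = False, the clause reduces to (NOT A). A = False.
(A OR NOT B) with A = False leaves only NOT B, so B = False.
(NOT E OR B) with B = False leaves only NOT E, so E = False.
From (E OR D) and E = False: D = True.
From (NOT D OR C) and D = True: C = True.

True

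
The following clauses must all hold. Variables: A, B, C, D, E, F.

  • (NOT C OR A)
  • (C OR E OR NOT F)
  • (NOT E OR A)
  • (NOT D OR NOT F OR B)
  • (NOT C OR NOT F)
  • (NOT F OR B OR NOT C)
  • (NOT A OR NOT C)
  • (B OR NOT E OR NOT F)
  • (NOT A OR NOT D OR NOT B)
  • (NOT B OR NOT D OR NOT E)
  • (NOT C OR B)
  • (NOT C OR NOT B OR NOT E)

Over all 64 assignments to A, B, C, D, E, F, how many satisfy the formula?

11

Split on B, then C.
  B=1, C=1: a clause becomes empty — 0.
  B=1, C=0: 5 of the 16 assignments to (A,D,E,F) work.
  B=0, C=1: a clause becomes empty — 0.
  B=0, C=0: D free; 3 ways for (A,E,F) × 2^1 = 6.
Total: 0 + 5 + 0 + 6 = 11.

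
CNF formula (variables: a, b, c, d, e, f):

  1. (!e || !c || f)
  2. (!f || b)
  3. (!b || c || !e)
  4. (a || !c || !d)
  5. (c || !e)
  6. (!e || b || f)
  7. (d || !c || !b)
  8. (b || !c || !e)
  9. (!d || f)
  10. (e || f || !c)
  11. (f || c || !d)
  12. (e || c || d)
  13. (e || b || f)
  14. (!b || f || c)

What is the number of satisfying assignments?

The models are:
  a=0 b=1 c=0 d=1 e=0 f=1
  a=1 b=1 c=0 d=1 e=0 f=1
  a=1 b=1 c=1 d=1 e=0 f=1
  a=1 b=1 c=1 d=1 e=1 f=1
That's 4 in total.

4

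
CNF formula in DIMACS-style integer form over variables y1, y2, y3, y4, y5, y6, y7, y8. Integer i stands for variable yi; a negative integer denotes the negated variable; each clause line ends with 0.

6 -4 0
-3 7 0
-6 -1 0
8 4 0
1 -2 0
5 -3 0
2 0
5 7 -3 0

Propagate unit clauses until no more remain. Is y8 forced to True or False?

True

(y2) is a unit clause: y2 = True.
(y1 OR NOT y2) with y2 = True leaves only y1, so y1 = True.
(NOT y1 OR NOT y6): since y1 = True, the clause reduces to (NOT y6). y6 = False.
(y6 OR NOT y4): since y6 = False, the clause reduces to (NOT y4). y4 = False.
From (y4 OR y8) and y4 = False: y8 = True.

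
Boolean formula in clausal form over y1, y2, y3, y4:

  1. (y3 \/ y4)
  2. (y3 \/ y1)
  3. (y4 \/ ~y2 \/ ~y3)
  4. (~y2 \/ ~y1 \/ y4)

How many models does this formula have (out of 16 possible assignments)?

8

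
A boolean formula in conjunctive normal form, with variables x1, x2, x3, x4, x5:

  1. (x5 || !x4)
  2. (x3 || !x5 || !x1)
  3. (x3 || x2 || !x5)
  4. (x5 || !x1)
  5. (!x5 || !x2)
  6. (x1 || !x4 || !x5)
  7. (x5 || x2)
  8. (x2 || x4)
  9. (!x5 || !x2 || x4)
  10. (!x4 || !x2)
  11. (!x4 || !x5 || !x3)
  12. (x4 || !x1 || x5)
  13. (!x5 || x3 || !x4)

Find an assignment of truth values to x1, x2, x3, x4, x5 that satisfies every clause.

x1=F  x2=T  x3=T  x4=F  x5=F

Check each clause:
  1. (x5 || !x4) — !x4 is true.
  2. (x3 || !x5 || !x1) — x3 is true.
  3. (x2 || x3 || !x5) — x2 is true.
  4. (!x1 || x5) — !x1 is true.
  5. (!x2 || !x5) — !x5 is true.
  6. (!x4 || x1 || !x5) — !x5 is true.
  7. (x2 || x5) — x2 is true.
  8. (x4 || x2) — x2 is true.
  9. (!x2 || x4 || !x5) — !x5 is true.
  10. (!x4 || !x2) — !x4 is true.
  11. (!x3 || !x4 || !x5) — !x5 is true.
  12. (x5 || !x1 || x4) — !x1 is true.
  13. (x3 || !x5 || !x4) — x3 is true.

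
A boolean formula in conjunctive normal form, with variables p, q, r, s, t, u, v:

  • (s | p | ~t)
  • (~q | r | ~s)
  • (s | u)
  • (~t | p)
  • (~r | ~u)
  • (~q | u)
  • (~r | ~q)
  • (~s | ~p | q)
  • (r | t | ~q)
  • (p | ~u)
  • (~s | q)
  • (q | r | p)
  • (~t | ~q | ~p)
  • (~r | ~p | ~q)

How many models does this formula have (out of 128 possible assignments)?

4

Satisfying assignments:
  p=1 q=0 r=0 s=0 t=0 u=1 v=0
  p=1 q=0 r=0 s=0 t=0 u=1 v=1
  p=1 q=0 r=0 s=0 t=1 u=1 v=0
  p=1 q=0 r=0 s=0 t=1 u=1 v=1
That's 4 in total.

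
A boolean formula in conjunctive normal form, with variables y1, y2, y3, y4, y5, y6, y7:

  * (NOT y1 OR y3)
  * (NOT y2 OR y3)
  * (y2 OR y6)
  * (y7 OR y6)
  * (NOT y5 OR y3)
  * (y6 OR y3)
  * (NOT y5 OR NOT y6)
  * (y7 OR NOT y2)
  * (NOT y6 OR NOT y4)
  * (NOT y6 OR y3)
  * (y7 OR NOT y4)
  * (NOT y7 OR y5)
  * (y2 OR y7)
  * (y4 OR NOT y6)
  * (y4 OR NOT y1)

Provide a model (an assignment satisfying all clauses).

y3 occurs only positively in the remaining clauses — set y3 = True.
Set y1 = True and propagate.
  then y4 is forced to True.
  then y6 is forced to False.
  then y2 is forced to True.
  then y7 is forced to True.
  then y5 is forced to True.

y1 = T  y2 = T  y3 = T  y4 = T  y5 = T  y6 = F  y7 = T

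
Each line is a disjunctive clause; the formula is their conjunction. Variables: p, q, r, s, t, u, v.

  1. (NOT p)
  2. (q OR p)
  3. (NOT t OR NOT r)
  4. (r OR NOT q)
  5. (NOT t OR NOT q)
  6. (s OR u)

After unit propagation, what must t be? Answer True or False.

(NOT p) is a unit clause: p = False.
From (q OR p) and p = False: q = True.
(NOT q OR r) with q = True leaves only r, so r = True.
(NOT t OR NOT r) with r = True leaves only NOT t, so t = False.

False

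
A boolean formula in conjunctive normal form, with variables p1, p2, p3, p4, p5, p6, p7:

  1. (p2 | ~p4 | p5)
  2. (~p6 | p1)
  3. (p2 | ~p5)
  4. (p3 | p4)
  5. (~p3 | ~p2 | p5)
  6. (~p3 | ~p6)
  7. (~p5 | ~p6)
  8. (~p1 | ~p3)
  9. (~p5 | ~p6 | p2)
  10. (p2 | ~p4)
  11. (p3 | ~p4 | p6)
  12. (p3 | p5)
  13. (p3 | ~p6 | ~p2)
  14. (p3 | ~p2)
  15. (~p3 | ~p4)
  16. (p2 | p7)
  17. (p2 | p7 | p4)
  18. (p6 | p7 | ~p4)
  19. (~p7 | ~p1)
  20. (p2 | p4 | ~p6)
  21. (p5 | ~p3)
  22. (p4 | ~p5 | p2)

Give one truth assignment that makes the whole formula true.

p1=F  p2=T  p3=T  p4=F  p5=T  p6=F  p7=F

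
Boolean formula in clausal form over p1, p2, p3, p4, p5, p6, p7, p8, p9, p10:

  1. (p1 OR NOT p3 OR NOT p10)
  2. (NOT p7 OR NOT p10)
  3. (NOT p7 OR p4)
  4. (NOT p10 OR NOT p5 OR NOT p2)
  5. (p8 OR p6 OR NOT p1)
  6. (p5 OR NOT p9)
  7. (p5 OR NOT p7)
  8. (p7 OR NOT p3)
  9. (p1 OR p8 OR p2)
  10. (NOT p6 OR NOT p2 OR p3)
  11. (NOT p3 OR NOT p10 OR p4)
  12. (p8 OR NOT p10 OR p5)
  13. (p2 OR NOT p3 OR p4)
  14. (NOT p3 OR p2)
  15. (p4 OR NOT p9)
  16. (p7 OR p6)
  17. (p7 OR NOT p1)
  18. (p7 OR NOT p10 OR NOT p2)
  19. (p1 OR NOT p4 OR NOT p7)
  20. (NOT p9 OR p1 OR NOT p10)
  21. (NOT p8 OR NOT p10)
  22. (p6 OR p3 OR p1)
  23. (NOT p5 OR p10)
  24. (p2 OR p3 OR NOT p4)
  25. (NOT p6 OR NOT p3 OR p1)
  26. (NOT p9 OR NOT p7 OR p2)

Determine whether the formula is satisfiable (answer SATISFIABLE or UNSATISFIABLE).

p9 occurs only negated in the remaining clauses — set p9 = False.
Try p1 = False.
The remaining clauses are satisfied by p2 = False, p3 = False, p4 = False, p5 = False, p6 = True, p7 = False, p8 = True, p10 = False.
So p1=False, p2=False, p3=False, p4=False, p5=False, p6=True, p7=False, p8=True, p9=False, p10=False is a satisfying assignment.

SATISFIABLE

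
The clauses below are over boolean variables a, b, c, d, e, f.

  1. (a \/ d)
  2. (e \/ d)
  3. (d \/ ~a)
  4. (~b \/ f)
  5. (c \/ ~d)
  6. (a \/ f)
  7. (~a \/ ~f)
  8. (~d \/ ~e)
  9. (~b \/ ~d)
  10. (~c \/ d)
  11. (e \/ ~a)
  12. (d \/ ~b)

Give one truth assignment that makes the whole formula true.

a=F, b=F, c=T, d=T, e=F, f=T

b occurs only negated in the remaining clauses — set b = False.
Branch on a: take a = False.
  then d is forced to True.
  then c is forced to True.
  then f is forced to True.
  then e is forced to False.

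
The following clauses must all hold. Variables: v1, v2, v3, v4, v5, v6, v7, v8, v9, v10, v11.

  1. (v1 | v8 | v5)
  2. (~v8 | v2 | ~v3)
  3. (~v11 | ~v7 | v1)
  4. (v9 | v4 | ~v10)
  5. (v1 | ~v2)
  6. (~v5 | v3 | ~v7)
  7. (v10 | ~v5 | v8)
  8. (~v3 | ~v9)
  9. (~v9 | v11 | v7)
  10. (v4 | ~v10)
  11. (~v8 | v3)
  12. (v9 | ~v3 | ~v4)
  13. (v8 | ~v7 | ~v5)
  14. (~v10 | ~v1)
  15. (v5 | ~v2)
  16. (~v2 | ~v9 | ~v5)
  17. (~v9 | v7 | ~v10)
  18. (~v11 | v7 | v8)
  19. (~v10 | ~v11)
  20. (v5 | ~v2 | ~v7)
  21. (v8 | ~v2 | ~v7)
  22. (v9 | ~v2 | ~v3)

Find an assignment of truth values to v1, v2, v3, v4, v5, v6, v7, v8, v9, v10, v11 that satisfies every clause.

v1 = True  v2 = False  v3 = False  v4 = True  v5 = False  v6 = False  v7 = True  v8 = False  v9 = False  v10 = False  v11 = False

Check each clause:
  1. (v8 | v1 | v5) — v1 is true.
  2. (v2 | ~v3 | ~v8) — ~v8 is true.
  3. (~v11 | ~v7 | v1) — v1 is true.
  4. (v9 | ~v10 | v4) — v4 is true.
  5. (v1 | ~v2) — v1 is true.
  6. (v3 | ~v5 | ~v7) — ~v5 is true.
  7. (~v5 | v8 | v10) — ~v5 is true.
  8. (~v9 | ~v3) — ~v3 is true.
  9. (v7 | ~v9 | v11) — v7 is true.
  10. (v4 | ~v10) — v4 is true.
  11. (v3 | ~v8) — ~v8 is true.
  12. (v9 | ~v3 | ~v4) — ~v3 is true.
  13. (~v7 | ~v5 | v8) — ~v5 is true.
  14. (~v10 | ~v1) — ~v10 is true.
  15. (v5 | ~v2) — ~v2 is true.
  16. (~v9 | ~v2 | ~v5) — ~v5 is true.
  17. (~v9 | v7 | ~v10) — ~v9 is true.
  18. (v7 | ~v11 | v8) — ~v11 is true.
  19. (~v10 | ~v11) — ~v11 is true.
  20. (~v7 | ~v2 | v5) — ~v2 is true.
  21. (~v7 | v8 | ~v2) — ~v2 is true.
  22. (v9 | ~v2 | ~v3) — ~v3 is true.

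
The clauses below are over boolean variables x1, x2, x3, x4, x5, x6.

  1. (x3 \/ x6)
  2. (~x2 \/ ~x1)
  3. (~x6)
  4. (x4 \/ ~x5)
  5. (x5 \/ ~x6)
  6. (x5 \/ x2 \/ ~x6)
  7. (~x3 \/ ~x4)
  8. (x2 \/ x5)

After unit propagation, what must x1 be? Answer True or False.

False

(~x6) is a unit clause: x6 = False.
From (x6 \/ x3) and x6 = False: x3 = True.
From (~x3 \/ ~x4) and x3 = True: x4 = False.
(~x5 \/ x4) with x4 = False leaves only ~x5, so x5 = False.
(x2 \/ x5) with x5 = False leaves only x2, so x2 = True.
In (~x1 \/ ~x2), ~x2 is now false; ~x1 must hold, so x1 = False.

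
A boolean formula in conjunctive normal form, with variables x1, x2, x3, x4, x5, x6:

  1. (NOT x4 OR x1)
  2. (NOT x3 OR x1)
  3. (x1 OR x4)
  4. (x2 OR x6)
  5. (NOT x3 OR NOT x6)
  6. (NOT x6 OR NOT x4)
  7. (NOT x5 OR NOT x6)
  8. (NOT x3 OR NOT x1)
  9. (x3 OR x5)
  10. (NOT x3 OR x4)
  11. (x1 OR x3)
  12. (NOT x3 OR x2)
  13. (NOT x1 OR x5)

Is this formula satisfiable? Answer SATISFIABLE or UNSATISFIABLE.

Pure literal: x2 appears only positively; assign x2 = True.
Try x1 = True.
  then x3 is forced to False.
  then x5 is forced to True.
  then x6 is forced to False.
x4 is now unconstrained; take x4 = False.
Every clause has at least one true literal under this assignment.
So x1=1, x2=1, x3=0, x4=0, x5=1, x6=0 is a satisfying assignment.

SATISFIABLE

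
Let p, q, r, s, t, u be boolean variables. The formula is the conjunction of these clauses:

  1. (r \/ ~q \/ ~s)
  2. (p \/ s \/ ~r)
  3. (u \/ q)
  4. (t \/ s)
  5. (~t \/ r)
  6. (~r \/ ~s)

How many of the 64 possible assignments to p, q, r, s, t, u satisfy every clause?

The models are:
  p=0 q=0 r=0 s=1 t=0 u=1
  p=1 q=0 r=0 s=1 t=0 u=1
  p=1 q=0 r=1 s=0 t=1 u=1
  p=1 q=1 r=1 s=0 t=1 u=0
  p=1 q=1 r=1 s=0 t=1 u=1
Count: 5.

5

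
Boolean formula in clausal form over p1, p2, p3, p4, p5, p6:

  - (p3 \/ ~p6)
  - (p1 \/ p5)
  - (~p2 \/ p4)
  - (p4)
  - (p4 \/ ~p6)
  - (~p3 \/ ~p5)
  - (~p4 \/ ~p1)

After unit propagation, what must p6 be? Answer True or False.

False

(p4) stands alone — p4 = True.
In (~p4 \/ ~p1), ~p4 is now false; ~p1 must hold, so p1 = False.
From (p1 \/ p5) and p1 = False: p5 = True.
From (~p5 \/ ~p3) and p5 = True: p3 = False.
From (~p6 \/ p3) and p3 = False: p6 = False.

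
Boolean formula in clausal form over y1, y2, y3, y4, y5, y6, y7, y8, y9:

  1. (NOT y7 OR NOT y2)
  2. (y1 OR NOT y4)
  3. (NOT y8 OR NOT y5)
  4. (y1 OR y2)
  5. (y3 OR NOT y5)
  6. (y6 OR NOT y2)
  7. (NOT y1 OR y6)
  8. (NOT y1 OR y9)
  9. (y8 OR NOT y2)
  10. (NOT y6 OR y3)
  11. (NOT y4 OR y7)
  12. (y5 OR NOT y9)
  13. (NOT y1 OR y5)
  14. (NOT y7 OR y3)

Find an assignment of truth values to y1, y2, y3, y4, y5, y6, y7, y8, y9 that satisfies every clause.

y1=T, y2=F, y3=T, y4=F, y5=T, y6=T, y7=T, y8=F, y9=T

y3 occurs only positively in the remaining clauses — set y3 = True.
Pure literal: y4 appears only negated; assign y4 = False.
Try y1 = True.
  then y6 is forced to True.
  then y9 is forced to True.
  then y5 is forced to True.
  then y8 is forced to False.
  then y2 is forced to False.
y7 is now unconstrained; take y7 = True.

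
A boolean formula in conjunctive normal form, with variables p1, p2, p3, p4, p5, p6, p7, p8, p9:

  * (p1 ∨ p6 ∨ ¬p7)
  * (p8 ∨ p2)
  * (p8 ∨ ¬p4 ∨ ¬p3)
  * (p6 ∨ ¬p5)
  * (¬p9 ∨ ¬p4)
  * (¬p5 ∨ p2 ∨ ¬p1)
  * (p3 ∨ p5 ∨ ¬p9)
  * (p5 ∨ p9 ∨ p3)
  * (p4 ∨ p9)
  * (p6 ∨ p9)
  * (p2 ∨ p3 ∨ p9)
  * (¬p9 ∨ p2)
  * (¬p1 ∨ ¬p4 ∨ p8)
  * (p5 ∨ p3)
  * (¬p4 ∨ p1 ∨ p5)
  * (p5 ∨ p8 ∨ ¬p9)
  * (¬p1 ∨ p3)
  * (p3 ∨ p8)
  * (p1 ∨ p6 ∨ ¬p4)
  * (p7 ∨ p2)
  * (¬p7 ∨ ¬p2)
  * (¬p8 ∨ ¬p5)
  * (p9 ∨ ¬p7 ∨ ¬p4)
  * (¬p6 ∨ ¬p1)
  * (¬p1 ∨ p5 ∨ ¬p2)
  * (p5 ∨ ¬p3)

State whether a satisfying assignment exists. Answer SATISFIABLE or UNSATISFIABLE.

SATISFIABLE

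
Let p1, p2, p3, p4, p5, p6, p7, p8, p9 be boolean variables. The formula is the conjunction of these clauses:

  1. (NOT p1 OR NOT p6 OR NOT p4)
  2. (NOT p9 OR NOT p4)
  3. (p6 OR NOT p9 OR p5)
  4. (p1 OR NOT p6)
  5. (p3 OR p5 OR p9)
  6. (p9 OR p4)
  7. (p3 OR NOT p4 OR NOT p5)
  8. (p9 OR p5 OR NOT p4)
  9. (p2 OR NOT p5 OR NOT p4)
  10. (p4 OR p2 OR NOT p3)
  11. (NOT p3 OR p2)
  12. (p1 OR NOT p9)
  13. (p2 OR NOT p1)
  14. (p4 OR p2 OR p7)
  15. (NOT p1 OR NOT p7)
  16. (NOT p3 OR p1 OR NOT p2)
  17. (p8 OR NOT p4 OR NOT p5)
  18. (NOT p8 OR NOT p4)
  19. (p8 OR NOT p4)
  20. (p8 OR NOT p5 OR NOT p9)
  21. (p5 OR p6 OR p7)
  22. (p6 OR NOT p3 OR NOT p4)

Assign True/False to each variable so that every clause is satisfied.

p1=True, p2=True, p3=False, p4=False, p5=True, p6=True, p7=False, p8=True, p9=True

Set p1 = True and propagate.
  then p2 is forced to True.
  then p7 is forced to False.
For the remaining variables, p3 = False, p4 = False, p5 = True, p6 = True, p8 = True, p9 = True works.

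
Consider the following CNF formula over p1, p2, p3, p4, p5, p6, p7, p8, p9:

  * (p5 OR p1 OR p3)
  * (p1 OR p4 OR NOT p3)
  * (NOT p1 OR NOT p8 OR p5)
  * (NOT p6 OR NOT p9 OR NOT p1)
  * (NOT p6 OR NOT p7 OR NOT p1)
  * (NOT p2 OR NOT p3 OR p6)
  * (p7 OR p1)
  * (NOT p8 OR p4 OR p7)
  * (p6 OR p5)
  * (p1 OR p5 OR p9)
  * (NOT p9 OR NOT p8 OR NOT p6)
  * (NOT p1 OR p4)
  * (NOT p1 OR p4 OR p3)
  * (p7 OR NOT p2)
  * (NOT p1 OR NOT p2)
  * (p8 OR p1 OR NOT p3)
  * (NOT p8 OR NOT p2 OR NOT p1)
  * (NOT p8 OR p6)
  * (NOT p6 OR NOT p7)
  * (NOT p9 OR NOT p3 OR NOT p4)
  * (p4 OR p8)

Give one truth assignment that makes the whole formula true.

Pure literal: p2 appears only negated; assign p2 = False.
p5 occurs only positively in the remaining clauses — set p5 = True.
Try p1 = True.
  then p4 is forced to True.
Set p3 = True and propagate.
  then p9 is forced to False.
For the remaining variables, p6 = False, p7 = True, p8 = False works.
Every clause has at least one true literal under this assignment.

p1=T, p2=F, p3=T, p4=T, p5=T, p6=F, p7=T, p8=F, p9=F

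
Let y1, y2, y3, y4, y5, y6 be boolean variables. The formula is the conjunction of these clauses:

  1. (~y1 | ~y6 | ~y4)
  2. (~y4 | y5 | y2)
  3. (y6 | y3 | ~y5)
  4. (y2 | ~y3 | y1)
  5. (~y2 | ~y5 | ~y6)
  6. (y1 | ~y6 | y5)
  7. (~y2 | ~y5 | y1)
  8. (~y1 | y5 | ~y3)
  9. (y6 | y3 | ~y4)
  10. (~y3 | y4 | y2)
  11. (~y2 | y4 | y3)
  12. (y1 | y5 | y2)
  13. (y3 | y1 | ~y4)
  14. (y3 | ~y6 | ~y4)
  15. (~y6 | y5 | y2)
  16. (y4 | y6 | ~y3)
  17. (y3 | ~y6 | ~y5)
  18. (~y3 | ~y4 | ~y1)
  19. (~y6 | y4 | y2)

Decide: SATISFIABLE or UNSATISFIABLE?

SATISFIABLE

Branch on y1: take y1 = False.
Branch on y2: take y2 = True.
  then y5 is forced to False.
  then y6 is forced to False.
For the remaining variables, y3 = True, y4 = True works.
So y1=F, y2=T, y3=T, y4=T, y5=F, y6=F is a satisfying assignment.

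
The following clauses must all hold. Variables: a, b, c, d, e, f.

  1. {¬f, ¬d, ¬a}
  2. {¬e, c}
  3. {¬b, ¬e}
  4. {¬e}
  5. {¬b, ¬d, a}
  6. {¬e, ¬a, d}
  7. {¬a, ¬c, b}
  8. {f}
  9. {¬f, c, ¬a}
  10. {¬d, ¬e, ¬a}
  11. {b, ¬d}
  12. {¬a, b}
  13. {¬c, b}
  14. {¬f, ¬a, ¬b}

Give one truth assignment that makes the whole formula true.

(¬e) is a unit clause, so e = False.
The clause (f) is unit: f must be True.
d occurs only negated in the remaining clauses — set d = False.
Try a = False.
Branch on b: take b = False.
  then c is forced to False.
Every clause has at least one true literal under this assignment.

a=F, b=F, c=F, d=F, e=F, f=T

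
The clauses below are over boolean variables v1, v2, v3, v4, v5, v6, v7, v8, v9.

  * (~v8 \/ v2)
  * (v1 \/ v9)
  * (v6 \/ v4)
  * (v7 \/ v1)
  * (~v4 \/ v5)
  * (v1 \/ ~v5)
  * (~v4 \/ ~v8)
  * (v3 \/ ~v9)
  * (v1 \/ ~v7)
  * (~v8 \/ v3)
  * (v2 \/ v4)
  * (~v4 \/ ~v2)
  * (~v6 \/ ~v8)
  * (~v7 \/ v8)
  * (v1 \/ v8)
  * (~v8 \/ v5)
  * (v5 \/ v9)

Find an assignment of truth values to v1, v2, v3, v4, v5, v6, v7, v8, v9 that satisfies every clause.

v1 = 1, v2 = 1, v3 = 0, v4 = 0, v5 = 1, v6 = 1, v7 = 0, v8 = 0, v9 = 0

Check each clause:
  1. (v2 \/ ~v8) — ~v8 is true.
  2. (v9 \/ v1) — v1 is true.
  3. (v4 \/ v6) — v6 is true.
  4. (v7 \/ v1) — v1 is true.
  5. (~v4 \/ v5) — ~v4 is true.
  6. (v1 \/ ~v5) — v1 is true.
  7. (~v8 \/ ~v4) — ~v8 is true.
  8. (~v9 \/ v3) — ~v9 is true.
  9. (v1 \/ ~v7) — v1 is true.
  10. (~v8 \/ v3) — ~v8 is true.
  11. (v2 \/ v4) — v2 is true.
  12. (~v4 \/ ~v2) — ~v4 is true.
  13. (~v8 \/ ~v6) — ~v8 is true.
  14. (~v7 \/ v8) — ~v7 is true.
  15. (v1 \/ v8) — v1 is true.
  16. (v5 \/ ~v8) — ~v8 is true.
  17. (v9 \/ v5) — v5 is true.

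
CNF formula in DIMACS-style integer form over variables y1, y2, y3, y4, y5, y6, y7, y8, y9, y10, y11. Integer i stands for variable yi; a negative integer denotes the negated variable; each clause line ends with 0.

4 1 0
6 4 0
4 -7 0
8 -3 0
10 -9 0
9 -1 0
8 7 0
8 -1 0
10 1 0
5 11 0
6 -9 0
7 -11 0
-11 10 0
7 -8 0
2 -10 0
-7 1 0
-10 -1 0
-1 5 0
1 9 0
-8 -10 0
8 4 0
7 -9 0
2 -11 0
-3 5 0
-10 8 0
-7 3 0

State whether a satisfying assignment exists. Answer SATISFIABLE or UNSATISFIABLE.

UNSATISFIABLE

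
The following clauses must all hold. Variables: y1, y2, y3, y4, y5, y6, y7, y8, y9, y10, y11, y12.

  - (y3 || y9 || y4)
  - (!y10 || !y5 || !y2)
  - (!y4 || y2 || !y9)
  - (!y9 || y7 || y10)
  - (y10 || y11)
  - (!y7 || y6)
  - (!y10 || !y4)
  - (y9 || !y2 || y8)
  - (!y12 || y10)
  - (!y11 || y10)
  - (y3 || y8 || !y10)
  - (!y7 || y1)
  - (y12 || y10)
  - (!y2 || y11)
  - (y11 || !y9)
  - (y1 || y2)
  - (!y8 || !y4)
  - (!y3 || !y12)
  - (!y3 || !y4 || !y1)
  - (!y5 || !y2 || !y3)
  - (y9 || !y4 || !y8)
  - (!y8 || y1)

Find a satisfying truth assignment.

y1=1, y2=1, y3=0, y4=0, y5=0, y6=0, y7=0, y8=1, y9=1, y10=1, y11=1, y12=0

Check each clause:
  1. (y4 || y3 || y9) — y9 is true.
  2. (!y5 || !y2 || !y10) — !y5 is true.
  3. (!y9 || y2 || !y4) — y2 is true.
  4. (y10 || !y9 || y7) — y10 is true.
  5. (y11 || y10) — y10 is true.
  6. (!y7 || y6) — !y7 is true.
  7. (!y4 || !y10) — !y4 is true.
  8. (y8 || !y2 || y9) — y8 is true.
  9. (!y12 || y10) — y10 is true.
  10. (!y11 || y10) — y10 is true.
  11. (y3 || !y10 || y8) — y8 is true.
  12. (!y7 || y1) — y1 is true.
  13. (y12 || y10) — y10 is true.
  14. (y11 || !y2) — y11 is true.
  15. (!y9 || y11) — y11 is true.
  16. (y1 || y2) — y1 is true.
  17. (!y8 || !y4) — !y4 is true.
  18. (!y3 || !y12) — !y12 is true.
  19. (!y4 || !y1 || !y3) — !y4 is true.
  20. (!y2 || !y5 || !y3) — !y5 is true.
  21. (y9 || !y4 || !y8) — y9 is true.
  22. (!y8 || y1) — y1 is true.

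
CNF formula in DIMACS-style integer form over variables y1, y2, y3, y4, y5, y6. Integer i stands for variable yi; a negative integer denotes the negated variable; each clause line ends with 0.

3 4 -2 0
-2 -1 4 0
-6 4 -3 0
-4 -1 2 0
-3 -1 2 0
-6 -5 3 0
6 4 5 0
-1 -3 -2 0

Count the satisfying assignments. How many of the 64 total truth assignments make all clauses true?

Split on y2, then y3.
  y2=1, y3=1: 5 of the 16 assignments to (y1,y4,y5,y6) work.
  y2=1, y3=0: y1 free; 3 ways for (y4,y5,y6) × 2^1 = 6.
  y2=0, y3=1: 5 of the 16 assignments to (y1,y4,y5,y6) work.
  y2=0, y3=0: 7 of the 16 assignments to (y1,y4,y5,y6) work.
Total: 5 + 6 + 5 + 7 = 23.

23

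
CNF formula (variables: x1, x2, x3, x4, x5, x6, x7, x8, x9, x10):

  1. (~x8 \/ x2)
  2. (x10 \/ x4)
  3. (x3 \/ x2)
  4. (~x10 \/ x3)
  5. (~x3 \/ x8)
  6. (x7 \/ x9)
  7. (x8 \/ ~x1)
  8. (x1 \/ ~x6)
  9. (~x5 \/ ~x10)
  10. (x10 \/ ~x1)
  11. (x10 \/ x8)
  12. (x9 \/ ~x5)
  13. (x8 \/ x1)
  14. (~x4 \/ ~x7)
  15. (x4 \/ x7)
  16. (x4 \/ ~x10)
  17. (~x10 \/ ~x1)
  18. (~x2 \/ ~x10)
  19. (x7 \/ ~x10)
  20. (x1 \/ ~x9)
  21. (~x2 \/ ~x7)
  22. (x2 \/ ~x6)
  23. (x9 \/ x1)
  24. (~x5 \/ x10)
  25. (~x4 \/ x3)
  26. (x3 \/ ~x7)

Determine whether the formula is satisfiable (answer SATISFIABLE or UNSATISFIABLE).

UNSATISFIABLE

x10 = True:
  propagation gives x3=True, x8=True, x2=True; an empty clause results — contradiction.
x10 = False:
  propagation gives x4=True, x1=False, x6=False, x8=True; an empty clause results — contradiction.
Every branch closes, so no satisfying assignment exists.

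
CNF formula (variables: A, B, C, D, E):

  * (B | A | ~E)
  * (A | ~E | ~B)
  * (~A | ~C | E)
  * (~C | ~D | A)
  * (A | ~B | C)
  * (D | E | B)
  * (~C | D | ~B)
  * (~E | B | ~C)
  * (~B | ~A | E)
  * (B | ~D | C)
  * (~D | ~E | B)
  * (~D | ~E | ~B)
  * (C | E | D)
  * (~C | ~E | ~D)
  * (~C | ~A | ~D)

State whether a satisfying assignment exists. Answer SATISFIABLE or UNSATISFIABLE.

Branch on A: take A = True.
For the remaining variables, B = True, C = False, D = False, E = True works.
So A=True, B=True, C=False, D=False, E=True is a satisfying assignment.

SATISFIABLE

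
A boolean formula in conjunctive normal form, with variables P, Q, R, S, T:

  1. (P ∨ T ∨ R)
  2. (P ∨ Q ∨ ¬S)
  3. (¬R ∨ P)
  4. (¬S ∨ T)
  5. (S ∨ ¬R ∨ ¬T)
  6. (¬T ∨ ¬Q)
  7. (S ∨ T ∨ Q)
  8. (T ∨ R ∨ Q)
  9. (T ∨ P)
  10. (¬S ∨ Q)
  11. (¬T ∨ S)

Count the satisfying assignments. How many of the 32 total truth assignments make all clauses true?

2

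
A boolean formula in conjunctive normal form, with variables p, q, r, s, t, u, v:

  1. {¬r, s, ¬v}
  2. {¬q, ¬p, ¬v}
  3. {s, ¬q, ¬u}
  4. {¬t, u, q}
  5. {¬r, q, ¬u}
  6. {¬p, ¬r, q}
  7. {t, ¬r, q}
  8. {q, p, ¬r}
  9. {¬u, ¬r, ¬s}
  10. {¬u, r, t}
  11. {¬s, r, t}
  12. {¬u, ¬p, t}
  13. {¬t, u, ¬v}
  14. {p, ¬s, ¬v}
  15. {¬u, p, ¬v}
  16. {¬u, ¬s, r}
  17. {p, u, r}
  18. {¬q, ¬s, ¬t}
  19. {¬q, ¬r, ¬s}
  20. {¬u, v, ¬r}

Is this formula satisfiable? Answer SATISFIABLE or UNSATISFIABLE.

SATISFIABLE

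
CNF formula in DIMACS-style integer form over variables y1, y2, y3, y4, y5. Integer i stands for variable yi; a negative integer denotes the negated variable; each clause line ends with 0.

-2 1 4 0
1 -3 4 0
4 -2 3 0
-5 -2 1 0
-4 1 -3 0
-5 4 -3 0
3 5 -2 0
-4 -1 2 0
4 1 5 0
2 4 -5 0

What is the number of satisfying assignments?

Split on y4, then y1.
  y4=1, y1=1: remaining (y2,y3,y5) ∈ {(1,0,1); (1,1,0); (1,1,1)} — 3.
  y4=1, y1=0: remaining (y2,y3,y5) ∈ {(0,0,0); (0,0,1)} — 2.
  y4=0, y1=1: remaining (y2,y3,y5) ∈ {(0,0,0); (0,1,0); (1,1,0)} — 3.
  y4=0, y1=0: a clause becomes empty — 0.
Total: 3 + 2 + 3 + 0 = 8.

8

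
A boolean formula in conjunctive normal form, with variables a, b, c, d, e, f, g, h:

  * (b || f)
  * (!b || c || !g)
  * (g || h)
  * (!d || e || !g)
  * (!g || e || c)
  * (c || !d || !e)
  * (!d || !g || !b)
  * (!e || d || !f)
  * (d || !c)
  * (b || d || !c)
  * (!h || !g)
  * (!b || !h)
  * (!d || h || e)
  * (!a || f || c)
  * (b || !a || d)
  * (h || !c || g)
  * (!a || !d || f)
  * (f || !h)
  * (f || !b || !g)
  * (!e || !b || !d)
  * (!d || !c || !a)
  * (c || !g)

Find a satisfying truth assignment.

a = T, b = F, c = F, d = T, e = F, f = T, g = F, h = T

Check each clause:
  1. (f || b) — f is true.
  2. (c || !b || !g) — !g is true.
  3. (h || g) — h is true.
  4. (e || !g || !d) — !g is true.
  5. (e || c || !g) — !g is true.
  6. (!e || !d || c) — !e is true.
  7. (!d || !g || !b) — !g is true.
  8. (!e || d || !f) — !e is true.
  9. (!c || d) — d is true.
  10. (d || !c || b) — d is true.
  11. (!h || !g) — !g is true.
  12. (!h || !b) — !b is true.
  13. (e || h || !d) — h is true.
  14. (c || f || !a) — f is true.
  15. (b || d || !a) — d is true.
  16. (h || !c || g) — h is true.
  17. (!d || f || !a) — f is true.
  18. (!h || f) — f is true.
  19. (!b || !g || f) — !g is true.
  20. (!d || !b || !e) — !e is true.
  21. (!d || !c || !a) — !c is true.
  22. (c || !g) — !g is true.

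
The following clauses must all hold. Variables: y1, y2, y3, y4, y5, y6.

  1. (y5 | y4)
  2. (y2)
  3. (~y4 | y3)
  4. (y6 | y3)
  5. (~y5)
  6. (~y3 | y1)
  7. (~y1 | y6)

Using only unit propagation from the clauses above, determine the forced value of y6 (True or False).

True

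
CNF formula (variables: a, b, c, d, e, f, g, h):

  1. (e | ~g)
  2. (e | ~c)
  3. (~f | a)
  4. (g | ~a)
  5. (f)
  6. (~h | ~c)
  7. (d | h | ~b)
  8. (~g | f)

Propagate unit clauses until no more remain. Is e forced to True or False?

True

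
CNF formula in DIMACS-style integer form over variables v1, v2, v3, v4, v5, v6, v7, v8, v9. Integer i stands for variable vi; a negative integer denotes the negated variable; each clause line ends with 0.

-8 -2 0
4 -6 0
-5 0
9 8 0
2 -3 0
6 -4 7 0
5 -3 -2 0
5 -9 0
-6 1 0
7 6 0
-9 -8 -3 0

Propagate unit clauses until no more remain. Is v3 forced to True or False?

Unit clause (!v5) sets v5 = False.
From (v5 || !v9) and v5 = False: v9 = False.
In (v8 || v9), v9 is now false; v8 must hold, so v8 = True.
(!v8 || !v2): since v8 = True, the clause reduces to (!v2). v2 = False.
(!v3 || v2) with v2 = False leaves only !v3, so v3 = False.

False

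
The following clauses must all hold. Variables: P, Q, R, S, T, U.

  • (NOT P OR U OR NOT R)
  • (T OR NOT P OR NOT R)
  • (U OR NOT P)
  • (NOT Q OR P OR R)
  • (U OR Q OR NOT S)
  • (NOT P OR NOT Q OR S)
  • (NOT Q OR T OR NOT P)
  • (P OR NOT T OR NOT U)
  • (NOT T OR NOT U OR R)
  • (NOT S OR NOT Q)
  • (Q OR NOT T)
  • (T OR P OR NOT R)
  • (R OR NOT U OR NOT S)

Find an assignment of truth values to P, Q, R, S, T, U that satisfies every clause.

P = False, Q = True, R = True, S = False, T = True, U = False

Check each clause:
  1. (U OR NOT P OR NOT R) — NOT P is true.
  2. (T OR NOT R OR NOT P) — T is true.
  3. (NOT P OR U) — NOT P is true.
  4. (P OR R OR NOT Q) — R is true.
  5. (Q OR NOT S OR U) — Q is true.
  6. (NOT P OR NOT Q OR S) — NOT P is true.
  7. (NOT P OR NOT Q OR T) — T is true.
  8. (NOT T OR P OR NOT U) — NOT U is true.
  9. (NOT U OR NOT T OR R) — R is true.
  10. (NOT S OR NOT Q) — NOT S is true.
  11. (Q OR NOT T) — Q is true.
  12. (P OR T OR NOT R) — T is true.
  13. (R OR NOT U OR NOT S) — NOT U is true.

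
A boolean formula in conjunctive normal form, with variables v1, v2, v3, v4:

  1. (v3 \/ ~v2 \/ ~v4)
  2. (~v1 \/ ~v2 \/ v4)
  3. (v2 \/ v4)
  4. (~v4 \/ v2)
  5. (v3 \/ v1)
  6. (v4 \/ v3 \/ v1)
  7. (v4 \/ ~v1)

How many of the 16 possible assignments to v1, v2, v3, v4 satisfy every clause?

3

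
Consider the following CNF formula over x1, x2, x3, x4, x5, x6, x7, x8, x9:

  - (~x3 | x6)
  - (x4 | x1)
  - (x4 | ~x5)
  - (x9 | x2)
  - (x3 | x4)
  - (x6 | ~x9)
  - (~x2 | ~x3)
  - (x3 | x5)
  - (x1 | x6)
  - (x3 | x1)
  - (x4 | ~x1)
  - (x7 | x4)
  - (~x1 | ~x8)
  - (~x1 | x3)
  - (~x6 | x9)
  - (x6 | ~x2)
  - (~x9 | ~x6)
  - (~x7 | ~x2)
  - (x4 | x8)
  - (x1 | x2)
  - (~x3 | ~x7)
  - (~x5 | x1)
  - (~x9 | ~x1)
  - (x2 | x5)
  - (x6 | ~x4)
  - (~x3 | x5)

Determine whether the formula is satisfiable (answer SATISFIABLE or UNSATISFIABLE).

UNSATISFIABLE

x1 = True:
  propagation gives x4=True, x8=False, x3=True, x6=True; an empty clause results — contradiction.
x1 = False:
  propagation gives x4=True, x6=True, x3=True, x2=False; an empty clause results — contradiction.
Every branch closes, so no satisfying assignment exists.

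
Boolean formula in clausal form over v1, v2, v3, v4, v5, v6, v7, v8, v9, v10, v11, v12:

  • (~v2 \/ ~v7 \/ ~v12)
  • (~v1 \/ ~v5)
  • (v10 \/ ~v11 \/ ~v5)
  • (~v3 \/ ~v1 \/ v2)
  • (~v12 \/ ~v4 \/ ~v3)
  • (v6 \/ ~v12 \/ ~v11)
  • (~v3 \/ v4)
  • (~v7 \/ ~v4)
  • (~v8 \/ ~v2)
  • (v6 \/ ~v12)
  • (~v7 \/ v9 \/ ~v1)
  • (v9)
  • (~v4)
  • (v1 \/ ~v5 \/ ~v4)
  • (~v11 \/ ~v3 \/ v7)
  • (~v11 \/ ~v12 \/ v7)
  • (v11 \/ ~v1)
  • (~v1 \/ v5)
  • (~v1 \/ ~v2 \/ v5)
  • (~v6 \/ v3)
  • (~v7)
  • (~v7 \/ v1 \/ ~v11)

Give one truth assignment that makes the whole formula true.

v1 = 0, v2 = 1, v3 = 0, v4 = 0, v5 = 1, v6 = 0, v7 = 0, v8 = 0, v9 = 1, v10 = 0, v11 = 0, v12 = 0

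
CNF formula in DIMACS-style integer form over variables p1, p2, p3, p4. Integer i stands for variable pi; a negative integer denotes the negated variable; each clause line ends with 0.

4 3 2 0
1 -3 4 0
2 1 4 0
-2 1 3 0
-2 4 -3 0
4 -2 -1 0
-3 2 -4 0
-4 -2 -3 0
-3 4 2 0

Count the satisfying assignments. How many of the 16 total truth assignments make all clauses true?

Satisfying assignments:
  p1=F p2=F p3=F p4=T
  p1=T p2=F p3=F p4=T
  p1=T p2=T p3=F p4=T
Count: 3.

3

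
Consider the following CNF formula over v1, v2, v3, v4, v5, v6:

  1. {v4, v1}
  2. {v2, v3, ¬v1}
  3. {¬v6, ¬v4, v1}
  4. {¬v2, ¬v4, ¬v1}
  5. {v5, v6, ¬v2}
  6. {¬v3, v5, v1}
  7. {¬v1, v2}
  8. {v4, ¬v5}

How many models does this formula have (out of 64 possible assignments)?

7

Case analysis on v1 and v2:
  v1=1, v2=1: remaining (v3,v4,v5,v6) ∈ {(0,0,0,1); (1,0,0,1)} — 2.
  v1=1, v2=0: a clause becomes empty — 0.
  v1=0, v2=1: remaining (v3,v4,v5,v6) ∈ {(0,1,1,0); (1,1,1,0)} — 2.
  v1=0, v2=0: remaining (v3,v4,v5,v6) ∈ {(0,1,0,0); (0,1,1,0); (1,1,1,0)} — 3.
Total: 2 + 0 + 2 + 3 = 7.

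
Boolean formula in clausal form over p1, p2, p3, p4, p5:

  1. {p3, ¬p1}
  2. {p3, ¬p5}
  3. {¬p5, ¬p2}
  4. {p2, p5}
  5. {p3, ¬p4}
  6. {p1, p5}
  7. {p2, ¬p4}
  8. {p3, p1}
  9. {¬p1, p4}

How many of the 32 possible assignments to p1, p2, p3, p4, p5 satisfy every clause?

2

The models are:
  p1=0 p2=0 p3=1 p4=0 p5=1
  p1=1 p2=1 p3=1 p4=1 p5=0
That's 2 in total.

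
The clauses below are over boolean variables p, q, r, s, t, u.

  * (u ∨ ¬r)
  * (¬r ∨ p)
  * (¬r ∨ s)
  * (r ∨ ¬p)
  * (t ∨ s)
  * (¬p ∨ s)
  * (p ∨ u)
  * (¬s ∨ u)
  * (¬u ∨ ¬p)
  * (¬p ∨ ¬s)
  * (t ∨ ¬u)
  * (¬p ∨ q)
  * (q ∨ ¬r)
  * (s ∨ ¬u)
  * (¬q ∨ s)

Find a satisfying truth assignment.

t occurs only positively in the remaining clauses — set t = True.
Try p = False.
  then r is forced to False.
  then u is forced to True.
  then s is forced to True.
q is now unconstrained; take q = False.
Every clause has at least one true literal under this assignment.

p = 0, q = 0, r = 0, s = 1, t = 1, u = 1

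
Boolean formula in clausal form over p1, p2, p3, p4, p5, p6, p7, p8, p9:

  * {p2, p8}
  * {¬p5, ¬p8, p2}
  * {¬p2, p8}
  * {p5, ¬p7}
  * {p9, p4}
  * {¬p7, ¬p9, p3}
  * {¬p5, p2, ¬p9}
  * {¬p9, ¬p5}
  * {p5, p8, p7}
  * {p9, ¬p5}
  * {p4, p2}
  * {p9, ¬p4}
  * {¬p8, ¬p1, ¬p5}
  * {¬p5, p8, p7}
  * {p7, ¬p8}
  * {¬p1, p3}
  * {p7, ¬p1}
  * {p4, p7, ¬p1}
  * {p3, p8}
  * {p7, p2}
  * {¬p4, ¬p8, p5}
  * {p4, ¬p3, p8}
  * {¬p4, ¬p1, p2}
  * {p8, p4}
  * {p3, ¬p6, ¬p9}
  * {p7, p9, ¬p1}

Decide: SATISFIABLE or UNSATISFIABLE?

p8 = True:
  propagation gives p7=True, p5=True, p2=True, p9=False; an empty clause results — contradiction.
p8 = False:
  propagation gives p2=True; an empty clause results — contradiction.
Every branch closes, so no satisfying assignment exists.

UNSATISFIABLE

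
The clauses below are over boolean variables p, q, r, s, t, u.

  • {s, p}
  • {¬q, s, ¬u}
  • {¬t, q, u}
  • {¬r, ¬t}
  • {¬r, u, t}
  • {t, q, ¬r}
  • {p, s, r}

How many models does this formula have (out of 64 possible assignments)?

Case analysis on r and t:
  r=T, t=T: a clause becomes empty — 0.
  r=T, t=F: remaining (p,q,s,u) ∈ {(F,T,T,T); (T,T,T,T)} — 2.
  r=F, t=T: 8 of the 16 assignments to (p,q,s,u) work.
  r=F, t=F: 11 of the 16 assignments to (p,q,s,u) work.
Total: 0 + 2 + 8 + 11 = 21.

21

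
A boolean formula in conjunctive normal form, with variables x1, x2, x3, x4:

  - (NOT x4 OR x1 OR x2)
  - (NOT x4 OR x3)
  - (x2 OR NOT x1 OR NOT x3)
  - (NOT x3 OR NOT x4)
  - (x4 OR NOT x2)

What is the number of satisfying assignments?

The models are:
  x1=F x2=F x3=F x4=F
  x1=F x2=F x3=T x4=F
  x1=T x2=F x3=F x4=F
Count: 3.

3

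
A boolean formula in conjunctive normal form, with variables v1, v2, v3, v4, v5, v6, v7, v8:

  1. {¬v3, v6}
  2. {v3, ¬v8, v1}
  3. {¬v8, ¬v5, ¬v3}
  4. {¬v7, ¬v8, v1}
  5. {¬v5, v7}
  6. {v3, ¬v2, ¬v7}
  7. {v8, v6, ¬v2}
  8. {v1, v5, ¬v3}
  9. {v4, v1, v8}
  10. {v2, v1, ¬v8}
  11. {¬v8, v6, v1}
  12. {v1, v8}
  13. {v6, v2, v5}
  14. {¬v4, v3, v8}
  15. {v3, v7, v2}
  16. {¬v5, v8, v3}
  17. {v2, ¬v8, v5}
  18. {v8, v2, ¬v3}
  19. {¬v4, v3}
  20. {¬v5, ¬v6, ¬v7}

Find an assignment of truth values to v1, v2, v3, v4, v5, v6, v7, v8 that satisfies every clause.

v1=T  v2=T  v3=T  v4=T  v5=F  v6=T  v7=T  v8=T

Check each clause:
  1. {¬v3, v6} — v6 is true.
  2. {v1, v3, ¬v8} — v1 is true.
  3. {¬v3, ¬v8, ¬v5} — ¬v5 is true.
  4. {¬v7, ¬v8, v1} — v1 is true.
  5. {¬v5, v7} — ¬v5 is true.
  6. {v3, ¬v2, ¬v7} — v3 is true.
  7. {v6, v8, ¬v2} — v8 is true.
  8. {v1, v5, ¬v3} — v1 is true.
  9. {v8, v1, v4} — v8 is true.
  10. {v2, v1, ¬v8} — v1 is true.
  11. {v1, ¬v8, v6} — v1 is true.
  12. {v1, v8} — v8 is true.
  13. {v6, v2, v5} — v2 is true.
  14. {v3, ¬v4, v8} — v8 is true.
  15. {v3, v2, v7} — v2 is true.
  16. {v3, v8, ¬v5} — v8 is true.
  17. {¬v8, v2, v5} — v2 is true.
  18. {v8, v2, ¬v3} — v8 is true.
  19. {¬v4, v3} — v3 is true.
  20. {¬v6, ¬v5, ¬v7} — ¬v5 is true.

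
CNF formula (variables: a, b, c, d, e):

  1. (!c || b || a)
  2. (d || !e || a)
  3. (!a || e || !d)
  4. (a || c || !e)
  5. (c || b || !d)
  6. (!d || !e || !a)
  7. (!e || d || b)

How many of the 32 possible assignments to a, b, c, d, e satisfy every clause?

12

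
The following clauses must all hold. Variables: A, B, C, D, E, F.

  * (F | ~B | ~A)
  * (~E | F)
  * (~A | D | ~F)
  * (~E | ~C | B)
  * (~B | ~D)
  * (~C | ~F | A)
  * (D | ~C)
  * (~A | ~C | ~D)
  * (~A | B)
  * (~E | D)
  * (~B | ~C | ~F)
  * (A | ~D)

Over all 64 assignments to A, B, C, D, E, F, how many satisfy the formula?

4

The models are:
  A=F B=F C=F D=F E=F F=F
  A=F B=F C=F D=F E=F F=T
  A=F B=T C=F D=F E=F F=F
  A=F B=T C=F D=F E=F F=T
That's 4 in total.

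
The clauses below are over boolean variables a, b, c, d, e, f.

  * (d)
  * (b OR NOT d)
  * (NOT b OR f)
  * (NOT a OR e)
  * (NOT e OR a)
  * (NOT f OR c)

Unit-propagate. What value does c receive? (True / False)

(d) stands alone — d = True.
(NOT d OR b): since d = True, the clause reduces to (b). b = True.
(NOT b OR f): since b = True, the clause reduces to (f). f = True.
(c OR NOT f): since f = True, the clause reduces to (c). c = True.

True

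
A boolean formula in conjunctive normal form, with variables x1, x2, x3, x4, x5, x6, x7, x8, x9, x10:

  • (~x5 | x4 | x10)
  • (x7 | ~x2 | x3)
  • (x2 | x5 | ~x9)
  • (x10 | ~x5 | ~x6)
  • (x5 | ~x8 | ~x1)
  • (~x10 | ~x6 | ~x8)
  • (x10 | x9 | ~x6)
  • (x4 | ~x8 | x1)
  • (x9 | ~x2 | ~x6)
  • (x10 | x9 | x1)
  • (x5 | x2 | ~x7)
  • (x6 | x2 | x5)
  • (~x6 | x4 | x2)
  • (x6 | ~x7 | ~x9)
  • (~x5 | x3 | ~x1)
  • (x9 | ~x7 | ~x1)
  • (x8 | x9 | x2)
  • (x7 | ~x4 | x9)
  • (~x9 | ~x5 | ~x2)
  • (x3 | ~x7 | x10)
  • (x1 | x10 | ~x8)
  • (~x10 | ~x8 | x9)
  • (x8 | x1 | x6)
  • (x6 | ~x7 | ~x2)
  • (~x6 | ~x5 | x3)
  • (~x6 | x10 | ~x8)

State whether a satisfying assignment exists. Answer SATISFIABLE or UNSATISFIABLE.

SATISFIABLE

Try x1 = True.
Try x2 = True.
For the remaining variables, x3 = False, x4 = False, x5 = False, x6 = True, x7 = True, x8 = False, x9 = True, x10 = True works.
So x1=T, x2=T, x3=F, x4=F, x5=F, x6=T, x7=T, x8=F, x9=T, x10=T is a satisfying assignment.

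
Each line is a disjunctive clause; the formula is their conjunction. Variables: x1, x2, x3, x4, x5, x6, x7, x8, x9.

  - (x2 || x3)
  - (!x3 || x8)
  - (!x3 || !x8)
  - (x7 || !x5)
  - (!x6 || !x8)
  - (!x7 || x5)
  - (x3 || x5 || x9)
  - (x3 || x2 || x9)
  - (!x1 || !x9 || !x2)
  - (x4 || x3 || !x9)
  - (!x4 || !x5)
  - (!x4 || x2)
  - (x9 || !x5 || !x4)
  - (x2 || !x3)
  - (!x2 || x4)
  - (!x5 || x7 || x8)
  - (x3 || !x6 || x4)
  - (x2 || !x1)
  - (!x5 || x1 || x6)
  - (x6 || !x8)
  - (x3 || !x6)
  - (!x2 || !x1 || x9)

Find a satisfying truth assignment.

x1=F, x2=T, x3=F, x4=T, x5=F, x6=F, x7=F, x8=F, x9=T

Check each clause:
  1. (x2 || x3) — x2 is true.
  2. (!x3 || x8) — !x3 is true.
  3. (!x8 || !x3) — !x8 is true.
  4. (!x5 || x7) — !x5 is true.
  5. (!x6 || !x8) — !x8 is true.
  6. (!x7 || x5) — !x7 is true.
  7. (x5 || x3 || x9) — x9 is true.
  8. (x3 || x2 || x9) — x9 is true.
  9. (!x2 || !x9 || !x1) — !x1 is true.
  10. (x4 || !x9 || x3) — x4 is true.
  11. (!x4 || !x5) — !x5 is true.
  12. (!x4 || x2) — x2 is true.
  13. (x9 || !x5 || !x4) — x9 is true.
  14. (x2 || !x3) — x2 is true.
  15. (!x2 || x4) — x4 is true.
  16. (x8 || x7 || !x5) — !x5 is true.
  17. (x3 || !x6 || x4) — !x6 is true.
  18. (!x1 || x2) — x2 is true.
  19. (x6 || !x5 || x1) — !x5 is true.
  20. (x6 || !x8) — !x8 is true.
  21. (x3 || !x6) — !x6 is true.
  22. (x9 || !x1 || !x2) — x9 is true.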